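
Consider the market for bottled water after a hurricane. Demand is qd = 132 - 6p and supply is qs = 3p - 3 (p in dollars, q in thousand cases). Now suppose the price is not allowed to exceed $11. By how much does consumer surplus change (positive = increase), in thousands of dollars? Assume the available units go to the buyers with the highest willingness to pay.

Without the control the market clears where 132 - 6p = 3p - 3, i.e. p* = 15 and q* = 42.
Since 11 < 15, the ceiling is binding.
At p = 11: qd = 132 - 6·11 = 66 and qs = 3·11 - 3 = 30.
Consumer surplus without the control is ½ · (22 - 15) · 42 = 147.
With the ceiling, 30 units are sold at 11 (assume they go to the highest-value buyers). The demand price at q = 30 is 17, so CS = ½ · [(22 - 11) + (17 - 11)] · 30 = 255.
Change in consumer surplus = 255 - 147 = 108.

108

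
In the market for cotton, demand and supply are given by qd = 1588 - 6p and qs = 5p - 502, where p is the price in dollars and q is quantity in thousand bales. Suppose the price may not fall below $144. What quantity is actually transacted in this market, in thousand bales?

448

Equilibrium: 1588 - 6p = 5p - 502, so 2090 = 11p and p* = 190, q* = 448.
Since 144 is below p* = 190, the floor does not bind and the free-market outcome prevails.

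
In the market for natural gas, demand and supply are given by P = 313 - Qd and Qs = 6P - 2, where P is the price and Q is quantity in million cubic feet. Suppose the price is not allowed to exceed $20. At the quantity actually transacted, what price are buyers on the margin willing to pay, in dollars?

Rearranging demand gives Qd = 313 - P. Without the control the market clears where 313 - P = 6P - 2, i.e. P* = 45 and Q* = 268.
Because the ceiling (20) lies below the market-clearing price, it is binding.
At P = 20: Qd = 313 - 20 = 293 and Qs = 6·20 - 2 = 118.
Only 118 units reach the market. On the demand curve, the marginal buyer's willingness to pay at Q = 118 is (313 - 118) = 195.

195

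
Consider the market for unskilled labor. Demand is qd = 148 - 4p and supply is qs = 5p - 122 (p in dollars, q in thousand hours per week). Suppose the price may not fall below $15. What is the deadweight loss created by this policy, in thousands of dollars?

0

Without the control the market clears where 148 - 4p = 5p - 122, i.e. p* = 30 and q* = 28.
Since 15 is below p* = 30, the floor does not bind and the free-market outcome prevails.
Since the control does not bind, no trades are prevented and deadweight loss is zero.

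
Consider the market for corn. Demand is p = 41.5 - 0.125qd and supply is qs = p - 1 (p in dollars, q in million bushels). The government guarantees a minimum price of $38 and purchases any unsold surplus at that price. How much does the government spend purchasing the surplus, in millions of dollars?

Rearranging demand gives qd = 332 - 8p. Equilibrium: 332 - 8p = p - 1, so 333 = 9p and p* = 37, q* = 36.
Because the floor (38) lies above the market-clearing price, it is binding.
At p = 38: qd = 332 - 8·38 = 28 and qs = 38 - 1 = 37.
Surplus = qs - qd = 9.
Government expenditure = surplus × support price = 9 × 38 = 342.

342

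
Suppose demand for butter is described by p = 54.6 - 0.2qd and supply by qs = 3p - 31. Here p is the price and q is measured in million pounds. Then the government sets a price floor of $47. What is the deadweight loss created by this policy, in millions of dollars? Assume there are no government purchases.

Rearranging demand gives qd = 273 - 5p. Equilibrium: 273 - 5p = 3p - 31, so 304 = 8p and p* = 38, q* = 83.
Since 47 > 38, the floor is binding.
At p = 47: qd = 273 - 5·47 = 38 and qs = 3·47 - 31 = 110.
Quantity traded falls to 38. At q = 38 the demand price is (273 - 38)/5 = 47 and the supply price is (31 + 38)/3 = 23.
Deadweight loss = ½ · (47 - 23) · (83 - 38) = ½ · 24 · 45 = 540.

540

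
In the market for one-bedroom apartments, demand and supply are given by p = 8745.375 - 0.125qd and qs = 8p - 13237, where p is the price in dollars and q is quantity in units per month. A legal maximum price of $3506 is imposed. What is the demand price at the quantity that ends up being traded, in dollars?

Rearranging demand gives qd = 69963 - 8p. Without the control the market clears where 69963 - 8p = 8p - 13237, i.e. p* = 5200 and q* = 28363.
Since 3506 < 5200, the ceiling is binding.
At p = 3506: qd = 69963 - 8·3506 = 41915 and qs = 8·3506 - 13237 = 14811.
Only 14811 units reach the market. On the demand curve, the marginal buyer's willingness to pay at q = 14811 is (69963 - 14811)/8 = 6894.

6894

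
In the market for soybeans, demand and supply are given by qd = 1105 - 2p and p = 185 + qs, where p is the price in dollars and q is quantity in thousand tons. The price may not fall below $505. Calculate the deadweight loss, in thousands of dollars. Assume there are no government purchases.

16875

Rearranging supply gives qs = p - 185. Without the control the market clears where 1105 - 2p = p - 185, i.e. p* = 430 and q* = 245.
The floor of 505 is above the equilibrium price 430, so it binds.
At p = 505: qd = 1105 - 2·505 = 95 and qs = 505 - 185 = 320.
Quantity traded falls to 95. At q = 95 the demand price is (1105 - 95)/2 = 505 and the supply price is 185 + 95 = 280.
Deadweight loss = ½ · (505 - 280) · (245 - 95) = ½ · 225 · 150 = 16875.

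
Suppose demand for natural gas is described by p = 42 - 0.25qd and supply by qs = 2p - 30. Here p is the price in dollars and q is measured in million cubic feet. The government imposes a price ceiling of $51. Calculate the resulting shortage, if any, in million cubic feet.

Rearranging demand gives qd = 168 - 4p. In a free market, 168 - 4p = 2p - 30 gives the equilibrium p* = 33, q* = 36.
Since 51 is above p* = 33, the ceiling does not bind and the free-market outcome prevails.
Since the control does not bind, there is no shortage.

0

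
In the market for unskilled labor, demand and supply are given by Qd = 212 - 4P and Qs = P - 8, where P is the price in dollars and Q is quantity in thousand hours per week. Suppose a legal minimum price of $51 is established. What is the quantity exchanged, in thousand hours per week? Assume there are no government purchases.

8

Setting quantity demanded equal to quantity supplied, 212 - 4P = P - 8, gives P* = 44 and Q* = 36.
Since 51 > 44, the floor is binding.
At P = 51: Qd = 212 - 4·51 = 8 and Qs = 51 - 8 = 43.
The quantity actually transacted is the short side, demand: 8.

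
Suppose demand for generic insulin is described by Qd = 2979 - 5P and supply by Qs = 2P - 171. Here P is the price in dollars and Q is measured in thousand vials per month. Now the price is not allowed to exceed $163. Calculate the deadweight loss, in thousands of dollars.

Equilibrium: 2979 - 5P = 2P - 171, so 3150 = 7P and P* = 450, Q* = 729.
The ceiling of 163 is below the equilibrium price 450, so it binds.
At P = 163: Qd = 2979 - 5·163 = 2164 and Qs = 2·163 - 171 = 155.
Quantity traded falls to 155. At Q = 155 the demand price is (2979 - 155)/5 = 564.8 and the supply price is (171 + 155)/2 = 163.
Deadweight loss = ½ · (564.8 - 163) · (729 - 155) = ½ · 401.8 · 574 = 115316.6.

115316.6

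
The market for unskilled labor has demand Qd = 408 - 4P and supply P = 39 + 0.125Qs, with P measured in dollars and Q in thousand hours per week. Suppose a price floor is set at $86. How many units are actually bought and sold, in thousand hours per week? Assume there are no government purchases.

Rearranging supply gives Qs = 8P - 312. Equilibrium: 408 - 4P = 8P - 312, so 720 = 12P and P* = 60, Q* = 168.
Because the floor (86) lies above the market-clearing price, it is binding.
At P = 86: Qd = 408 - 4·86 = 64 and Qs = 8·86 - 312 = 376.
The quantity actually transacted is the short side, demand: 64.

64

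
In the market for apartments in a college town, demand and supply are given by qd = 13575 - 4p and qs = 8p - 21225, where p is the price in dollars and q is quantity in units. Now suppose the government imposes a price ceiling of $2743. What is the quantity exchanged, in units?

719

Without the control the market clears where 13575 - 4p = 8p - 21225, i.e. p* = 2900 and q* = 1975.
The ceiling of 2743 is below the equilibrium price 2900, so it binds.
At p = 2743: qd = 13575 - 4·2743 = 2603 and qs = 8·2743 - 21225 = 719.
The quantity actually transacted is the short side, supply: 719.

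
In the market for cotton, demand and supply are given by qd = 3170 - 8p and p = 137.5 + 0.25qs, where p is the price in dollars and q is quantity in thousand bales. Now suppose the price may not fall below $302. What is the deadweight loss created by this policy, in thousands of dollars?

0

Rearranging supply gives qs = 4p - 550. Without the control the market clears where 3170 - 8p = 4p - 550, i.e. p* = 310 and q* = 690.
Since 302 is below p* = 310, the floor does not bind and the free-market outcome prevails.
Since the control does not bind, no trades are prevented and deadweight loss is zero.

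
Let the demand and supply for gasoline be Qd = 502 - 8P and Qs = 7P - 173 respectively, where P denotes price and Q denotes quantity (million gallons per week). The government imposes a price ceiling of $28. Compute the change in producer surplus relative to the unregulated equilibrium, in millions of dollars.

-1402.5

Equilibrium: 502 - 8P = 7P - 173, so 675 = 15P and P* = 45, Q* = 142.
The ceiling of 28 is below the equilibrium price 45, so it binds.
At P = 28: Qd = 502 - 8·28 = 278 and Qs = 7·28 - 173 = 23.
Producer surplus without the control is ½ · (45 - 173/7) · 142 = 10082/7.
With the ceiling, producers sell 23 units at 28, so PS = ½ · (28 - 173/7) · 23 = 529/14.
Change in producer surplus = 529/14 - 10082/7 = -1402.5.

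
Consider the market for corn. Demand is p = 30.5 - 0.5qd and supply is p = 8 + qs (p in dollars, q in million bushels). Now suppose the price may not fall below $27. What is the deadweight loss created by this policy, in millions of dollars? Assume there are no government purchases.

48

Rearranging demand gives qd = 61 - 2p; rearranging supply gives qs = p - 8. Without the control the market clears where 61 - 2p = p - 8, i.e. p* = 23 and q* = 15.
Because the floor (27) lies above the market-clearing price, it is binding.
At p = 27: qd = 61 - 2·27 = 7 and qs = 27 - 8 = 19.
Quantity traded falls to 7. At q = 7 the demand price is (61 - 7)/2 = 27 and the supply price is 8 + 7 = 15.
Deadweight loss = ½ · (27 - 15) · (15 - 7) = ½ · 12 · 8 = 48.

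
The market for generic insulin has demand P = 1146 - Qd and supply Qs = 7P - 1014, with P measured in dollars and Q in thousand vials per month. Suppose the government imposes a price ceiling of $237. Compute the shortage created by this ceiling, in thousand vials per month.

264

Rearranging demand gives Qd = 1146 - P. In a free market, 1146 - P = 7P - 1014 gives the equilibrium P* = 270, Q* = 876.
Since 237 < 270, the ceiling is binding.
At P = 237: Qd = 1146 - 237 = 909 and Qs = 7·237 - 1014 = 645.
Shortage = Qd - Qs = 909 - 645 = 264.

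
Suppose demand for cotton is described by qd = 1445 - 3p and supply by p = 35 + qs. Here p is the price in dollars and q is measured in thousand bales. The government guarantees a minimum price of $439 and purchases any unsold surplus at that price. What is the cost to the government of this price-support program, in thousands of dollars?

Rearranging supply gives qs = p - 35. Setting quantity demanded equal to quantity supplied, 1445 - 3p = p - 35, gives p* = 370 and q* = 335.
The floor of 439 is above the equilibrium price 370, so it binds.
At p = 439: qd = 1445 - 3·439 = 128 and qs = 439 - 35 = 404.
Surplus = qs - qd = 276.
Government expenditure = surplus × support price = 276 × 439 = 121164.

121164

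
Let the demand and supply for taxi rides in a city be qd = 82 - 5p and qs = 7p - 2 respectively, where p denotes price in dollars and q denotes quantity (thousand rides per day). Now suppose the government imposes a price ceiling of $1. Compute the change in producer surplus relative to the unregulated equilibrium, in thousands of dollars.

In a free market, 82 - 5p = 7p - 2 gives the equilibrium p* = 7, q* = 47.
Since 1 < 7, the ceiling is binding.
At p = 1: qd = 82 - 5·1 = 77 and qs = 7·1 - 2 = 5.
Producer surplus without the control is ½ · (7 - 2/7) · 47 = 2209/14.
With the ceiling, producers sell 5 units at 1, so PS = ½ · (1 - 2/7) · 5 = 25/14.
Change in producer surplus = 25/14 - 2209/14 = -156.

-156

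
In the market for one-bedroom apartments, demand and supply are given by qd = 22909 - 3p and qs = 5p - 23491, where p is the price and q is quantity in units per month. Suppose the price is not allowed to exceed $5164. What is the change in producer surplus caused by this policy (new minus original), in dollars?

-2492484

Without the control the market clears where 22909 - 3p = 5p - 23491, i.e. p* = 5800 and q* = 5509.
Since 5164 < 5800, the ceiling is binding.
At p = 5164: qd = 22909 - 3·5164 = 7417 and qs = 5·5164 - 23491 = 2329.
Producer surplus without the control is ½ · (5800 - 4698.2) · 5509 = 3034908.1.
With the ceiling, producers sell 2329 units at 5164, so PS = ½ · (5164 - 4698.2) · 2329 = 542424.1.
Change in producer surplus = 542424.1 - 3034908.1 = -2492484.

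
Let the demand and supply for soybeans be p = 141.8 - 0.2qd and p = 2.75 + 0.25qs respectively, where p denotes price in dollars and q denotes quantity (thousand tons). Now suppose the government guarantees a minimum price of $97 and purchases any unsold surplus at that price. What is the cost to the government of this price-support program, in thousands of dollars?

14841

Rearranging demand gives qd = 709 - 5p; rearranging supply gives qs = 4p - 11. Setting quantity demanded equal to quantity supplied, 709 - 5p = 4p - 11, gives p* = 80 and q* = 309.
The floor of 97 is above the equilibrium price 80, so it binds.
At p = 97: qd = 709 - 5·97 = 224 and qs = 4·97 - 11 = 377.
Surplus = qs - qd = 153.
Government expenditure = surplus × support price = 153 × 97 = 14841.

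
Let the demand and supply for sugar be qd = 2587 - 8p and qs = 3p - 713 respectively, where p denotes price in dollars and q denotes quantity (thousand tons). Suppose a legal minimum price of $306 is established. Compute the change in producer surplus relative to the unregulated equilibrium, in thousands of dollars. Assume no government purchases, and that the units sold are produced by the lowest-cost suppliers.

450

In a free market, 2587 - 8p = 3p - 713 gives the equilibrium p* = 300, q* = 187.
Since 306 > 300, the floor is binding.
At p = 306: qd = 2587 - 8·306 = 139 and qs = 3·306 - 713 = 205.
Producer surplus without the control is ½ · (300 - 713/3) · 187 = 34969/6.
With the floor, 139 units are sold at 306. The supply price at q = 139 is 284, so PS = ½ · [(306 - 713/3) + (306 - 284)] · 139 = 37669/6.
Change in producer surplus = 37669/6 - 34969/6 = 450.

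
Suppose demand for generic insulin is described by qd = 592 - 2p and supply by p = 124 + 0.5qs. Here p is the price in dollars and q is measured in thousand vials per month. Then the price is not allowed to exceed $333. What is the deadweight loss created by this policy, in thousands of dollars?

Rearranging supply gives qs = 2p - 248. In a free market, 592 - 2p = 2p - 248 gives the equilibrium p* = 210, q* = 172.
Since 333 is above p* = 210, the ceiling does not bind and the free-market outcome prevails.
Since the control does not bind, no trades are prevented and deadweight loss is zero.

0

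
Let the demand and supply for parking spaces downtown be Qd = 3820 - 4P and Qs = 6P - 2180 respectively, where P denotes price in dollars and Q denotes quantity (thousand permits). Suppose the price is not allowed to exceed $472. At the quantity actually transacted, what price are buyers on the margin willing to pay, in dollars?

792

Setting quantity demanded equal to quantity supplied, 3820 - 4P = 6P - 2180, gives P* = 600 and Q* = 1420.
The ceiling of 472 is below the equilibrium price 600, so it binds.
At P = 472: Qd = 3820 - 4·472 = 1932 and Qs = 6·472 - 2180 = 652.
Only 652 units reach the market. On the demand curve, the marginal buyer's willingness to pay at Q = 652 is (3820 - 652)/4 = 792.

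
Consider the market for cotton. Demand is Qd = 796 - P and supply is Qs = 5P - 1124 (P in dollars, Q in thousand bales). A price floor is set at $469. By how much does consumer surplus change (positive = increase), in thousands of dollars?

-59823.5

Equilibrium: 796 - P = 5P - 1124, so 1920 = 6P and P* = 320, Q* = 476.
Since 469 > 320, the floor is binding.
At P = 469: Qd = 796 - 469 = 327 and Qs = 5·469 - 1124 = 1221.
Consumer surplus without the control is ½ · (796 - 320) · 476 = 113288.
With the floor, consumers buy 327 units at 469, so CS = ½ · (796 - 469) · 327 = 53464.5.
Change in consumer surplus = 53464.5 - 113288 = -59823.5.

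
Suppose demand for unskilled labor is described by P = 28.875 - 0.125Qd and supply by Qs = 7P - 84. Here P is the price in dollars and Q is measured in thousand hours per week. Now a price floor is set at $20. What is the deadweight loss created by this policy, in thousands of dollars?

Rearranging demand gives Qd = 231 - 8P. Equilibrium: 231 - 8P = 7P - 84, so 315 = 15P and P* = 21, Q* = 63.
The floor of 20 is below the equilibrium price 21, so it is not binding; the market clears at P* = 21, Q* = 63.
Since the control does not bind, no trades are prevented and deadweight loss is zero.

0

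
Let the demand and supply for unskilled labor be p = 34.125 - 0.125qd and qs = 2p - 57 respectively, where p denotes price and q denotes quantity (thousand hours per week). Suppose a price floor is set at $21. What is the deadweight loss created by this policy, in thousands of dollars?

Rearranging demand gives qd = 273 - 8p. In a free market, 273 - 8p = 2p - 57 gives the equilibrium p* = 33, q* = 9.
Since 21 is below p* = 33, the floor does not bind and the free-market outcome prevails.
Since the control does not bind, no trades are prevented and deadweight loss is zero.

0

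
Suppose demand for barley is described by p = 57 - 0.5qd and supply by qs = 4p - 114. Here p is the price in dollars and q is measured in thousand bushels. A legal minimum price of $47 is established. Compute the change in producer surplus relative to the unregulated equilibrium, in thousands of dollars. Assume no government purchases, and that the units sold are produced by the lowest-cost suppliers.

139.5

Rearranging demand gives qd = 114 - 2p. Setting quantity demanded equal to quantity supplied, 114 - 2p = 4p - 114, gives p* = 38 and q* = 38.
Because the floor (47) lies above the market-clearing price, it is binding.
At p = 47: qd = 114 - 2·47 = 20 and qs = 4·47 - 114 = 74.
Producer surplus without the control is ½ · (38 - 28.5) · 38 = 180.5.
With the floor, 20 units are sold at 47. The supply price at q = 20 is 33.5, so PS = ½ · [(47 - 28.5) + (47 - 33.5)] · 20 = 320.
Change in producer surplus = 320 - 180.5 = 139.5.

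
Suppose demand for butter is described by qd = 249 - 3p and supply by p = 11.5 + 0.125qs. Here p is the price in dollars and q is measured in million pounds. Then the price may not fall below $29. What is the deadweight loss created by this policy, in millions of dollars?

Rearranging supply gives qs = 8p - 92. Setting quantity demanded equal to quantity supplied, 249 - 3p = 8p - 92, gives p* = 31 and q* = 156.
Since 29 is below p* = 31, the floor does not bind and the free-market outcome prevails.
Since the control does not bind, no trades are prevented and deadweight loss is zero.

0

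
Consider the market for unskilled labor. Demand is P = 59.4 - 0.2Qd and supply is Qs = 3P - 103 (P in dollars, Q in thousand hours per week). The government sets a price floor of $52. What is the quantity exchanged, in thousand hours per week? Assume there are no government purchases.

Rearranging demand gives Qd = 297 - 5P. Without the control the market clears where 297 - 5P = 3P - 103, i.e. P* = 50 and Q* = 47.
Because the floor (52) lies above the market-clearing price, it is binding.
At P = 52: Qd = 297 - 5·52 = 37 and Qs = 3·52 - 103 = 53.
The quantity actually transacted is the short side, demand: 37.

37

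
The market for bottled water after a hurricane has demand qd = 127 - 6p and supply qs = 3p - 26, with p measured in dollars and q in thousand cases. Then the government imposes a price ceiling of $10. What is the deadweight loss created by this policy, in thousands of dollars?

110.25

In a free market, 127 - 6p = 3p - 26 gives the equilibrium p* = 17, q* = 25.
The ceiling of 10 is below the equilibrium price 17, so it binds.
At p = 10: qd = 127 - 6·10 = 67 and qs = 3·10 - 26 = 4.
Quantity traded falls to 4. At q = 4 the demand price is (127 - 4)/6 = 20.5 and the supply price is (26 + 4)/3 = 10.
Deadweight loss = ½ · (20.5 - 10) · (25 - 4) = ½ · 10.5 · 21 = 110.25.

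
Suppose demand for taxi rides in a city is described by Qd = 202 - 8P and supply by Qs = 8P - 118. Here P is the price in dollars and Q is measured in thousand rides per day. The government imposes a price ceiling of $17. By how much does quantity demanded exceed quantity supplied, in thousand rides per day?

In a free market, 202 - 8P = 8P - 118 gives the equilibrium P* = 20, Q* = 42.
Since 17 < 20, the ceiling is binding.
At P = 17: Qd = 202 - 8·17 = 66 and Qs = 8·17 - 118 = 18.
Shortage = Qd - Qs = 66 - 18 = 48.

48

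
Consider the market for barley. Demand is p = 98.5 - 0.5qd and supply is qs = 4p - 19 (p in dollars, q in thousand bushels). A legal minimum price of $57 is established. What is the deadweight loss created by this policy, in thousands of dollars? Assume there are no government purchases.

Rearranging demand gives qd = 197 - 2p. In a free market, 197 - 2p = 4p - 19 gives the equilibrium p* = 36, q* = 125.
Since 57 > 36, the floor is binding.
At p = 57: qd = 197 - 2·57 = 83 and qs = 4·57 - 19 = 209.
Quantity traded falls to 83. At q = 83 the demand price is (197 - 83)/2 = 57 and the supply price is (19 + 83)/4 = 25.5.
Deadweight loss = ½ · (57 - 25.5) · (125 - 83) = ½ · 31.5 · 42 = 661.5.

661.5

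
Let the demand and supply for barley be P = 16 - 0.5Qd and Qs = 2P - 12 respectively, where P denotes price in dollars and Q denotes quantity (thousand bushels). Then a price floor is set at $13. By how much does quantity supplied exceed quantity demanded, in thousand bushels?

Rearranging demand gives Qd = 32 - 2P. In a free market, 32 - 2P = 2P - 12 gives the equilibrium P* = 11, Q* = 10.
The floor of 13 is above the equilibrium price 11, so it binds.
At P = 13: Qd = 32 - 2·13 = 6 and Qs = 2·13 - 12 = 14.
Surplus = Qs - Qd = 14 - 6 = 8.

8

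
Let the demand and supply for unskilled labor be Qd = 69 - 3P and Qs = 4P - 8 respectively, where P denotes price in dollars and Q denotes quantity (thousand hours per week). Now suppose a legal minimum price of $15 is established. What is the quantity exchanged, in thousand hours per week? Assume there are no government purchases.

24

Without the control the market clears where 69 - 3P = 4P - 8, i.e. P* = 11 and Q* = 36.
The floor of 15 is above the equilibrium price 11, so it binds.
At P = 15: Qd = 69 - 3·15 = 24 and Qs = 4·15 - 8 = 52.
The quantity actually transacted is the short side, demand: 24.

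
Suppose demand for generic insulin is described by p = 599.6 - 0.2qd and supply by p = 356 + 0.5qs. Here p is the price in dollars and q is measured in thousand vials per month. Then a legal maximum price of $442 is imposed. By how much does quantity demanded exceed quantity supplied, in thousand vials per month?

Rearranging demand gives qd = 2998 - 5p; rearranging supply gives qs = 2p - 712. Setting quantity demanded equal to quantity supplied, 2998 - 5p = 2p - 712, gives p* = 530 and q* = 348.
Because the ceiling (442) lies below the market-clearing price, it is binding.
At p = 442: qd = 2998 - 5·442 = 788 and qs = 2·442 - 712 = 172.
Shortage = qd - qs = 788 - 172 = 616.

616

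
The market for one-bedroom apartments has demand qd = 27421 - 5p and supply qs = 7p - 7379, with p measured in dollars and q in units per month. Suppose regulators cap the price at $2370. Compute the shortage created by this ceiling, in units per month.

Setting quantity demanded equal to quantity supplied, 27421 - 5p = 7p - 7379, gives p* = 2900 and q* = 12921.
Since 2370 < 2900, the ceiling is binding.
At p = 2370: qd = 27421 - 5·2370 = 15571 and qs = 7·2370 - 7379 = 9211.
Shortage = qd - qs = 15571 - 9211 = 6360.

6360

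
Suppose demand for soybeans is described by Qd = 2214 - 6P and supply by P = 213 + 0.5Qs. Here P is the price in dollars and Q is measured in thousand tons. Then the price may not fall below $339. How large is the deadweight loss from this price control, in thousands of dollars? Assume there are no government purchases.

Rearranging supply gives Qs = 2P - 426. Without the control the market clears where 2214 - 6P = 2P - 426, i.e. P* = 330 and Q* = 234.
Because the floor (339) lies above the market-clearing price, it is binding.
At P = 339: Qd = 2214 - 6·339 = 180 and Qs = 2·339 - 426 = 252.
Quantity traded falls to 180. At Q = 180 the demand price is (2214 - 180)/6 = 339 and the supply price is (426 + 180)/2 = 303.
Deadweight loss = ½ · (339 - 303) · (234 - 180) = ½ · 36 · 54 = 972.

972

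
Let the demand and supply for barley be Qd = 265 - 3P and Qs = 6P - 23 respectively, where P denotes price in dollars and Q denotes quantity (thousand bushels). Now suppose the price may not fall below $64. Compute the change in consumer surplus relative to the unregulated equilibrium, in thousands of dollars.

-3872

Equilibrium: 265 - 3P = 6P - 23, so 288 = 9P and P* = 32, Q* = 169.
Since 64 > 32, the floor is binding.
At P = 64: Qd = 265 - 3·64 = 73 and Qs = 6·64 - 23 = 361.
Consumer surplus without the control is ½ · (265/3 - 32) · 169 = 28561/6.
With the floor, consumers buy 73 units at 64, so CS = ½ · (265/3 - 64) · 73 = 5329/6.
Change in consumer surplus = 5329/6 - 28561/6 = -3872.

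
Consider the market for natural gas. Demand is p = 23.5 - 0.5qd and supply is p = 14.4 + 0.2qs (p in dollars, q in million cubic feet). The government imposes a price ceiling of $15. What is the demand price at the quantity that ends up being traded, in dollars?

Rearranging demand gives qd = 47 - 2p; rearranging supply gives qs = 5p - 72. Without the control the market clears where 47 - 2p = 5p - 72, i.e. p* = 17 and q* = 13.
The ceiling of 15 is below the equilibrium price 17, so it binds.
At p = 15: qd = 47 - 2·15 = 17 and qs = 5·15 - 72 = 3.
Only 3 units reach the market. On the demand curve, the marginal buyer's willingness to pay at q = 3 is (47 - 3)/2 = 22.

22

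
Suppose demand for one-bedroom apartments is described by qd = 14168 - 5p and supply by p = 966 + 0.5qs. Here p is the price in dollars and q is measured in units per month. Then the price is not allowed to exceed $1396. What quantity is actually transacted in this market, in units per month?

Rearranging supply gives qs = 2p - 1932. Equilibrium: 14168 - 5p = 2p - 1932, so 16100 = 7p and p* = 2300, q* = 2668.
Because the ceiling (1396) lies below the market-clearing price, it is binding.
At p = 1396: qd = 14168 - 5·1396 = 7188 and qs = 2·1396 - 1932 = 860.
The quantity actually transacted is the short side, supply: 860.

860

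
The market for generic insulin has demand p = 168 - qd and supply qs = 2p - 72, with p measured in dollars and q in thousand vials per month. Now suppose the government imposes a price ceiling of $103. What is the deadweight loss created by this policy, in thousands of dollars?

0

Rearranging demand gives qd = 168 - p. Setting quantity demanded equal to quantity supplied, 168 - p = 2p - 72, gives p* = 80 and q* = 88.
The ceiling of 103 is above the equilibrium price 80, so it is not binding; the market clears at p* = 80, q* = 88.
Since the control does not bind, no trades are prevented and deadweight loss is zero.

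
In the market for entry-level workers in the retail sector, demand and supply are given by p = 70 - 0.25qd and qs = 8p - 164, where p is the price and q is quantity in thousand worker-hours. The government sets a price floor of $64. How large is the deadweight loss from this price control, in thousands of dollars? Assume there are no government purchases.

Rearranging demand gives qd = 280 - 4p. Without the control the market clears where 280 - 4p = 8p - 164, i.e. p* = 37 and q* = 132.
Because the floor (64) lies above the market-clearing price, it is binding.
At p = 64: qd = 280 - 4·64 = 24 and qs = 8·64 - 164 = 348.
Quantity traded falls to 24. At q = 24 the demand price is (280 - 24)/4 = 64 and the supply price is (164 + 24)/8 = 23.5.
Deadweight loss = ½ · (64 - 23.5) · (132 - 24) = ½ · 40.5 · 108 = 2187.

2187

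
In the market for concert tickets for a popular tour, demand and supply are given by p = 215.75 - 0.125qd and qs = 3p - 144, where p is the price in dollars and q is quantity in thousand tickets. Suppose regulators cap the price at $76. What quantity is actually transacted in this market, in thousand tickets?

Rearranging demand gives qd = 1726 - 8p. Without the control the market clears where 1726 - 8p = 3p - 144, i.e. p* = 170 and q* = 366.
Since 76 < 170, the ceiling is binding.
At p = 76: qd = 1726 - 8·76 = 1118 and qs = 3·76 - 144 = 84.
The quantity actually transacted is the short side, supply: 84.

84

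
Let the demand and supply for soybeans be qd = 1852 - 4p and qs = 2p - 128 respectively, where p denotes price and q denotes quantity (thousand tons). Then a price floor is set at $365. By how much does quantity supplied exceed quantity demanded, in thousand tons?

In a free market, 1852 - 4p = 2p - 128 gives the equilibrium p* = 330, q* = 532.
Since 365 > 330, the floor is binding.
At p = 365: qd = 1852 - 4·365 = 392 and qs = 2·365 - 128 = 602.
Surplus = qs - qd = 602 - 392 = 210.

210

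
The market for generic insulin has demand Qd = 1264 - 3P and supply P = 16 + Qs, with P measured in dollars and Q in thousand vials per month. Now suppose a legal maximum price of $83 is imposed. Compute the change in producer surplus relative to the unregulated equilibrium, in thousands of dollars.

Rearranging supply gives Qs = P - 16. Setting quantity demanded equal to quantity supplied, 1264 - 3P = P - 16, gives P* = 320 and Q* = 304.
Since 83 < 320, the ceiling is binding.
At P = 83: Qd = 1264 - 3·83 = 1015 and Qs = 83 - 16 = 67.
Producer surplus without the control is ½ · (320 - 16) · 304 = 46208.
With the ceiling, producers sell 67 units at 83, so PS = ½ · (83 - 16) · 67 = 2244.5.
Change in producer surplus = 2244.5 - 46208 = -43963.5.

-43963.5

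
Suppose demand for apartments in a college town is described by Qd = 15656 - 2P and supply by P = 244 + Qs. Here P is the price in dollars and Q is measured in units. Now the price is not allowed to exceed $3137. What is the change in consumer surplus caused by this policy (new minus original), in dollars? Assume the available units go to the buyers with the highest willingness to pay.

Rearranging supply gives Qs = P - 244. Equilibrium: 15656 - 2P = P - 244, so 15900 = 3P and P* = 5300, Q* = 5056.
Because the ceiling (3137) lies below the market-clearing price, it is binding.
At P = 3137: Qd = 15656 - 2·3137 = 9382 and Qs = 3137 - 244 = 2893.
Consumer surplus without the control is ½ · (7828 - 5300) · 5056 = 6390784.
With the ceiling, 2893 units are sold at 3137 (assume they go to the highest-value buyers). The demand price at Q = 2893 is 6381.5, so CS = ½ · [(7828 - 3137) + (6381.5 - 3137)] · 2893 = 11478700.75.
Change in consumer surplus = 11478700.75 - 6390784 = 5087916.75.

5087916.75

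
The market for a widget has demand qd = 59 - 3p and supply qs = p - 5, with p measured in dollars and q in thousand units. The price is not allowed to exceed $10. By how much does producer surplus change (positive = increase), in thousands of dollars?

In a free market, 59 - 3p = p - 5 gives the equilibrium p* = 16, q* = 11.
Because the ceiling (10) lies below the market-clearing price, it is binding.
At p = 10: qd = 59 - 3·10 = 29 and qs = 10 - 5 = 5.
Producer surplus without the control is ½ · (16 - 5) · 11 = 60.5.
With the ceiling, producers sell 5 units at 10, so PS = ½ · (10 - 5) · 5 = 12.5.
Change in producer surplus = 12.5 - 60.5 = -48.

-48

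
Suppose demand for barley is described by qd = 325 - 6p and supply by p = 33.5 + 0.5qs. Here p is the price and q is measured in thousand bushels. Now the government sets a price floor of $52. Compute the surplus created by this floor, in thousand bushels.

24

Rearranging supply gives qs = 2p - 67. Equilibrium: 325 - 6p = 2p - 67, so 392 = 8p and p* = 49, q* = 31.
Since 52 > 49, the floor is binding.
At p = 52: qd = 325 - 6·52 = 13 and qs = 2·52 - 67 = 37.
Surplus = qs - qd = 37 - 13 = 24.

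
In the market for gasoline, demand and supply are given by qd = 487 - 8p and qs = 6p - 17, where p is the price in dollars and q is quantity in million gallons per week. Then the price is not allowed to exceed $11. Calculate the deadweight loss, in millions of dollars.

3281.25

In a free market, 487 - 8p = 6p - 17 gives the equilibrium p* = 36, q* = 199.
The ceiling of 11 is below the equilibrium price 36, so it binds.
At p = 11: qd = 487 - 8·11 = 399 and qs = 6·11 - 17 = 49.
Quantity traded falls to 49. At q = 49 the demand price is (487 - 49)/8 = 54.75 and the supply price is (17 + 49)/6 = 11.
Deadweight loss = ½ · (54.75 - 11) · (199 - 49) = ½ · 43.75 · 150 = 3281.25.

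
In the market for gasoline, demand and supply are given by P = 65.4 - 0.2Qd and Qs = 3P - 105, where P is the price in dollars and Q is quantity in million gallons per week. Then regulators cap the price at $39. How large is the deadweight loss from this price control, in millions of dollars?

Rearranging demand gives Qd = 327 - 5P. Equilibrium: 327 - 5P = 3P - 105, so 432 = 8P and P* = 54, Q* = 57.
Since 39 < 54, the ceiling is binding.
At P = 39: Qd = 327 - 5·39 = 132 and Qs = 3·39 - 105 = 12.
Quantity traded falls to 12. At Q = 12 the demand price is (327 - 12)/5 = 63 and the supply price is (105 + 12)/3 = 39.
Deadweight loss = ½ · (63 - 39) · (57 - 12) = ½ · 24 · 45 = 540.

540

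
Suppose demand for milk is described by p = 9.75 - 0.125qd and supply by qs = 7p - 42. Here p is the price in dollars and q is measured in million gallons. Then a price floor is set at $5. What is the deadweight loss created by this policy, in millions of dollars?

Rearranging demand gives qd = 78 - 8p. In a free market, 78 - 8p = 7p - 42 gives the equilibrium p* = 8, q* = 14.
The floor of 5 is below the equilibrium price 8, so it is not binding; the market clears at p* = 8, q* = 14.
Since the control does not bind, no trades are prevented and deadweight loss is zero.

0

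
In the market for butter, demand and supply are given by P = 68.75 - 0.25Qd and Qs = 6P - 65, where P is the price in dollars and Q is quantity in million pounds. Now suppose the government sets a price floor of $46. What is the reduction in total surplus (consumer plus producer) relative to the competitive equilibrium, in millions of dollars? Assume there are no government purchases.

Rearranging demand gives Qd = 275 - 4P. Equilibrium: 275 - 4P = 6P - 65, so 340 = 10P and P* = 34, Q* = 139.
The floor of 46 is above the equilibrium price 34, so it binds.
At P = 46: Qd = 275 - 4·46 = 91 and Qs = 6·46 - 65 = 211.
Quantity traded falls to 91. At Q = 91 the demand price is (275 - 91)/4 = 46 and the supply price is (65 + 91)/6 = 26.
Deadweight loss = ½ · (46 - 26) · (139 - 91) = ½ · 20 · 48 = 480.

480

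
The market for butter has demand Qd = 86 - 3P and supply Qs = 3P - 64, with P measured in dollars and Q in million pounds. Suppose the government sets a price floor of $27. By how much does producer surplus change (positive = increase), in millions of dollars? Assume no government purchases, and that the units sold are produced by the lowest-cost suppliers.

4

Equilibrium: 86 - 3P = 3P - 64, so 150 = 6P and P* = 25, Q* = 11.
Because the floor (27) lies above the market-clearing price, it is binding.
At P = 27: Qd = 86 - 3·27 = 5 and Qs = 3·27 - 64 = 17.
Producer surplus without the control is ½ · (25 - 64/3) · 11 = 121/6.
With the floor, 5 units are sold at 27. The supply price at Q = 5 is 23, so PS = ½ · [(27 - 64/3) + (27 - 23)] · 5 = 145/6.
Change in producer surplus = 145/6 - 121/6 = 4.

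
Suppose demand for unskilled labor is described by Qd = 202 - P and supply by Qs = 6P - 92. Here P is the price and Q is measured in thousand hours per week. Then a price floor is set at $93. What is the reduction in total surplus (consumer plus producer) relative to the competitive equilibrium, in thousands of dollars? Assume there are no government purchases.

Equilibrium: 202 - P = 6P - 92, so 294 = 7P and P* = 42, Q* = 160.
Because the floor (93) lies above the market-clearing price, it is binding.
At P = 93: Qd = 202 - 93 = 109 and Qs = 6·93 - 92 = 466.
Quantity traded falls to 109. At Q = 109 the demand price is 202 - 109 = 93 and the supply price is (92 + 109)/6 = 33.5.
Deadweight loss = ½ · (93 - 33.5) · (160 - 109) = ½ · 59.5 · 51 = 1517.25.

1517.25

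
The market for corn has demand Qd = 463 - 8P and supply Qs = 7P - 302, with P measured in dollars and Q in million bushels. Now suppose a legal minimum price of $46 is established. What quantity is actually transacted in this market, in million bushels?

55

In a free market, 463 - 8P = 7P - 302 gives the equilibrium P* = 51, Q* = 55.
The floor of 46 is below the equilibrium price 51, so it is not binding; the market clears at P* = 51, Q* = 55.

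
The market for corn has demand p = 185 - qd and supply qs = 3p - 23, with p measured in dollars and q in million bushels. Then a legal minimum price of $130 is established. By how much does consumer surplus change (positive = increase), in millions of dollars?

-7332

Rearranging demand gives qd = 185 - p. Without the control the market clears where 185 - p = 3p - 23, i.e. p* = 52 and q* = 133.
Since 130 > 52, the floor is binding.
At p = 130: qd = 185 - 130 = 55 and qs = 3·130 - 23 = 367.
Consumer surplus without the control is ½ · (185 - 52) · 133 = 8844.5.
With the floor, consumers buy 55 units at 130, so CS = ½ · (185 - 130) · 55 = 1512.5.
Change in consumer surplus = 1512.5 - 8844.5 = -7332.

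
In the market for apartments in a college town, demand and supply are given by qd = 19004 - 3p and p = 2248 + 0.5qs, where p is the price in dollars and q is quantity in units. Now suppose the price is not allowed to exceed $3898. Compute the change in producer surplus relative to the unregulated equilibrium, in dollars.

Rearranging supply gives qs = 2p - 4496. Without the control the market clears where 19004 - 3p = 2p - 4496, i.e. p* = 4700 and q* = 4904.
The ceiling of 3898 is below the equilibrium price 4700, so it binds.
At p = 3898: qd = 19004 - 3·3898 = 7310 and qs = 2·3898 - 4496 = 3300.
Producer surplus without the control is ½ · (4700 - 2248) · 4904 = 6012304.
With the ceiling, producers sell 3300 units at 3898, so PS = ½ · (3898 - 2248) · 3300 = 2722500.
Change in producer surplus = 2722500 - 6012304 = -3289804.

-3289804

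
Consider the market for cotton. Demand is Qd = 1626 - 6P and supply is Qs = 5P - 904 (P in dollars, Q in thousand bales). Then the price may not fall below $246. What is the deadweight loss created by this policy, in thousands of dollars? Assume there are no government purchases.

1689.6

Equilibrium: 1626 - 6P = 5P - 904, so 2530 = 11P and P* = 230, Q* = 246.
The floor of 246 is above the equilibrium price 230, so it binds.
At P = 246: Qd = 1626 - 6·246 = 150 and Qs = 5·246 - 904 = 326.
Quantity traded falls to 150. At Q = 150 the demand price is (1626 - 150)/6 = 246 and the supply price is (904 + 150)/5 = 210.8.
Deadweight loss = ½ · (246 - 210.8) · (246 - 150) = ½ · 35.2 · 96 = 1689.6.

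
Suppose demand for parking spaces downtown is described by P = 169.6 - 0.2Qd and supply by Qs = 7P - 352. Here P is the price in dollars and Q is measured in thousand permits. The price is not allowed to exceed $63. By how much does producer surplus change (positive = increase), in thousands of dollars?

Rearranging demand gives Qd = 848 - 5P. Equilibrium: 848 - 5P = 7P - 352, so 1200 = 12P and P* = 100, Q* = 348.
Because the ceiling (63) lies below the market-clearing price, it is binding.
At P = 63: Qd = 848 - 5·63 = 533 and Qs = 7·63 - 352 = 89.
Producer surplus without the control is ½ · (100 - 352/7) · 348 = 60552/7.
With the ceiling, producers sell 89 units at 63, so PS = ½ · (63 - 352/7) · 89 = 7921/14.
Change in producer surplus = 7921/14 - 60552/7 = -8084.5.

-8084.5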